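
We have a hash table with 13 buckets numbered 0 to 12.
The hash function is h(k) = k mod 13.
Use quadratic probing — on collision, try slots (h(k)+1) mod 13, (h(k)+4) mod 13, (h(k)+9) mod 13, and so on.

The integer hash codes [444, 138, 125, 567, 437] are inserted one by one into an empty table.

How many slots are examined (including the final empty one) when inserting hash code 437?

4

444: h=2 -> slot 2
138: h=8 -> slot 8
125: h=8, probe 8,9 -> slot 9
567: h=8, probe 8,9,12 -> slot 12
437: h=8, probe 8,9,12,4 -> slot 4
Table: [_, _, 444, _, 437, _, _, _, 138, 125, _, _, 567]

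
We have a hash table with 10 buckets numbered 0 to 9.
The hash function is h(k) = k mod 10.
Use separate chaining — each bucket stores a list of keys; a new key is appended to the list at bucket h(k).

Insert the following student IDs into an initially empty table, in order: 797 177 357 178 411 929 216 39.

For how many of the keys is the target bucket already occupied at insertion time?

3

797 -> bucket 7
177 -> bucket 7 (collision)
357 -> bucket 7 (collision)
178 -> bucket 8
411 -> bucket 1
929 -> bucket 9
216 -> bucket 6
39 -> bucket 9 (collision)
Final buckets:
0: .
1: 411
2: .
3: .
4: .
5: .
6: 216
7: 797 -> 177 -> 357
8: 178
9: 929 -> 39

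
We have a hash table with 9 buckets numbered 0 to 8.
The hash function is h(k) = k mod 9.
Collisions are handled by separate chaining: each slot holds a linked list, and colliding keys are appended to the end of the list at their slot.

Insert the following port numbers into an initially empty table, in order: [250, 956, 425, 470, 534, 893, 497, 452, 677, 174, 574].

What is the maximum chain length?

7

Insert 250: h=7, bucket 7 empty → new chain.
Insert 956: h=2, bucket 2 empty → new chain.
Insert 425: h=2, bucket 2 nonempty → append to chain.
Insert 470: h=2, bucket 2 nonempty → append to chain.
Insert 534: h=3, bucket 3 empty → new chain.
Insert 893: h=2, bucket 2 nonempty → append to chain.
Insert 497: h=2, bucket 2 nonempty → append to chain.
Insert 452: h=2, bucket 2 nonempty → append to chain.
Insert 677: h=2, bucket 2 nonempty → append to chain.
Insert 174: h=3, bucket 3 nonempty → append to chain.
Insert 574: h=7, bucket 7 nonempty → append to chain.
Final buckets:
0: ∅
1: ∅
2: 956 -> 425 -> 470 -> 893 -> 497 -> 452 -> 677
3: 534 -> 174
4: ∅
5: ∅
6: ∅
7: 250 -> 574
8: ∅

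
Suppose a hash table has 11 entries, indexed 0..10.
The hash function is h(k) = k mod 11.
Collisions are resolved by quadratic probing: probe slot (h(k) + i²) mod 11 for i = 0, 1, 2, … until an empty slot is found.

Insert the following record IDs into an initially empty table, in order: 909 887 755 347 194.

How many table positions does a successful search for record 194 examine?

909 hashes to 7; slot 7 is free → place at 7.
887 hashes to 7; 7 taken → place at 8.
755 hashes to 7; 7,8 taken → place at 0.
347 hashes to 6; slot 6 is free → place at 6.
194 hashes to 7; 7,8,0 taken → place at 5.
Table: [755, —, —, —, —, 194, 347, 909, 887, —, —]
Lookup 194: h=7, probe 7,8,0,5 → found at 5.

4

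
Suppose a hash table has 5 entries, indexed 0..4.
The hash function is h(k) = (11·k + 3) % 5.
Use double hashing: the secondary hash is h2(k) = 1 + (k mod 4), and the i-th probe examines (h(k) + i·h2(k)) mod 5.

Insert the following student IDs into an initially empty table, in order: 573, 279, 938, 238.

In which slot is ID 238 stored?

0

573: h=1 => slot 1
279: h=2 => slot 2
938: h=1, h2=3, probe 1,4 => slot 4
238: h=1, h2=3, probe 1,4,2,0 => slot 0
Table: [238, 573, 279, _, 938]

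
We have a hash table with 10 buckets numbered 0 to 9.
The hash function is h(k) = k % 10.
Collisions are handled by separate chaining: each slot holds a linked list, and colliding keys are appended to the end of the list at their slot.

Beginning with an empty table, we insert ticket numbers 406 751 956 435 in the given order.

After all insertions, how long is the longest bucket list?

Insert 406: h=6, bucket 6 empty -> new chain.
Insert 751: h=1, bucket 1 empty -> new chain.
Insert 956: h=6, bucket 6 nonempty -> append to chain.
Insert 435: h=5, bucket 5 empty -> new chain.
Final buckets:
0: -
1: 751
2: -
3: -
4: -
5: 435
6: 406 -> 956
7: -
8: -
9: -

2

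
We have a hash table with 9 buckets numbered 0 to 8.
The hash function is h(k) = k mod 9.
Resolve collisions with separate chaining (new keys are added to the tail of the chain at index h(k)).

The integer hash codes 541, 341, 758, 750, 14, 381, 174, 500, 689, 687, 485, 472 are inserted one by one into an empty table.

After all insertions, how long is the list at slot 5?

Insert 541: h=1, bucket 1 empty -> new chain.
Insert 341: h=8, bucket 8 empty -> new chain.
Insert 758: h=2, bucket 2 empty -> new chain.
Insert 750: h=3, bucket 3 empty -> new chain.
Insert 14: h=5, bucket 5 empty -> new chain.
Insert 381: h=3, bucket 3 nonempty -> append to chain.
Insert 174: h=3, bucket 3 nonempty -> append to chain.
Insert 500: h=5, bucket 5 nonempty -> append to chain.
Insert 689: h=5, bucket 5 nonempty -> append to chain.
Insert 687: h=3, bucket 3 nonempty -> append to chain.
Insert 485: h=8, bucket 8 nonempty -> append to chain.
Insert 472: h=4, bucket 4 empty -> new chain.
Final buckets:
0: _
1: 541
2: 758
3: 750 -> 381 -> 174 -> 687
4: 472
5: 14 -> 500 -> 689
6: _
7: _
8: 341 -> 485

3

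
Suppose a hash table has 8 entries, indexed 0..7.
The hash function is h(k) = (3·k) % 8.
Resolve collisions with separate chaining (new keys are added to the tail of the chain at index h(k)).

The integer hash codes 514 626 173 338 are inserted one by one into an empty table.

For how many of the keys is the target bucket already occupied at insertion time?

2

Insert 514: h=6, bucket 6 empty → new chain.
Insert 626: h=6, bucket 6 nonempty → append to chain.
Insert 173: h=7, bucket 7 empty → new chain.
Insert 338: h=6, bucket 6 nonempty → append to chain.
Final buckets:
0: —
1: —
2: —
3: —
4: —
5: —
6: 514 -> 626 -> 338
7: 173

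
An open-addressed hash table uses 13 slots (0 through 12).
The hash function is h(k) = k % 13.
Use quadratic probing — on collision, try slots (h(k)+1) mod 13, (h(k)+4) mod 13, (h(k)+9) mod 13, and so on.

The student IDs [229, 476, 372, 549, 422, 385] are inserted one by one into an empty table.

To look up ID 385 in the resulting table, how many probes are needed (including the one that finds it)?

4

229 hashes to 8; slot 8 is free → place at 8.
476 hashes to 8; 8 taken → place at 9.
372 hashes to 8; 8,9 taken → place at 12.
549 hashes to 3; slot 3 is free → place at 3.
422 hashes to 6; slot 6 is free → place at 6.
385 hashes to 8; 8,9,12 taken → place at 4.
Table: [_, _, _, 549, 385, _, 422, _, 229, 476, _, _, 372]
Lookup 385: h=8, probe 8,9,12,4 → found at 4.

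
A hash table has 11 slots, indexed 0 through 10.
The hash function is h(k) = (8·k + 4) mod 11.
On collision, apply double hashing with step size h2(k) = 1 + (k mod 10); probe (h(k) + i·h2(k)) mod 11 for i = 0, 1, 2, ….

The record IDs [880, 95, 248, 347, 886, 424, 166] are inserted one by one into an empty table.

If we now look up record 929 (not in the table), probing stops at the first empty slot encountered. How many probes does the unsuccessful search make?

2

Insert 880: h=4, slot 4 empty → index 4.
Insert 95: h=5, slot 5 empty → index 5.
Insert 248: h=8, slot 8 empty → index 8.
Insert 347: h=8, h2=8, slots 8,5 occupied → index 2.
Insert 886: h=8, h2=7, slots 8,4 occupied → index 0.
Insert 424: h=8, h2=5, slots 8,2 occupied → index 7.
Insert 166: h=1, slot 1 empty → index 1.
Table: [886, 166, 347, —, 880, 95, —, 424, 248, —, —]
Lookup 929: h=0, h2=10, probe 0,10 → slot 10 empty, not found.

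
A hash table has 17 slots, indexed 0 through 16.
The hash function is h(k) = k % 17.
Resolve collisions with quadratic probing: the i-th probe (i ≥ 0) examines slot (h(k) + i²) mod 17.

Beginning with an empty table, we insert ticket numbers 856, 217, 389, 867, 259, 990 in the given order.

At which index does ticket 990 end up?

856 hashes to 6; slot 6 is free -> place at 6.
217 hashes to 13; slot 13 is free -> place at 13.
389 hashes to 15; slot 15 is free -> place at 15.
867 hashes to 0; slot 0 is free -> place at 0.
259 hashes to 4; slot 4 is free -> place at 4.
990 hashes to 4; 4 taken -> place at 5.
Table: [867, —, —, —, 259, 990, 856, —, —, —, —, —, —, 217, —, 389, —]

5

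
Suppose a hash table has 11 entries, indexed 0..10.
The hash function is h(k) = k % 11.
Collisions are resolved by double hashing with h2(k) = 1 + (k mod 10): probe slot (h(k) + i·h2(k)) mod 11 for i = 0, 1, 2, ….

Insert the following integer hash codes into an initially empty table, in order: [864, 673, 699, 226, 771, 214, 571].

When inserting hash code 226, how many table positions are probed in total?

3

864: h=6 → slot 6
673: h=2 → slot 2
699: h=6, h2=10, probe 6,5 → slot 5
226: h=6, h2=7, probe 6,2,9 → slot 9
771: h=1 → slot 1
214: h=5, h2=5, probe 5,10 → slot 10
571: h=10, h2=2, probe 10,1,3 → slot 3
Table: [∅, 771, 673, 571, ∅, 699, 864, ∅, ∅, 226, 214]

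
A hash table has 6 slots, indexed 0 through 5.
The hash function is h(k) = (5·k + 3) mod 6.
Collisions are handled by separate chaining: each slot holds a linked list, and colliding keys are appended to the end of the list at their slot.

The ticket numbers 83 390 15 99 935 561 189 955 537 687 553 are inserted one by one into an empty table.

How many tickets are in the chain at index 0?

6

Insert 83: h=4, bucket 4 empty → new chain.
Insert 390: h=3, bucket 3 empty → new chain.
Insert 15: h=0, bucket 0 empty → new chain.
Insert 99: h=0, bucket 0 nonempty → append to chain.
Insert 935: h=4, bucket 4 nonempty → append to chain.
Insert 561: h=0, bucket 0 nonempty → append to chain.
Insert 189: h=0, bucket 0 nonempty → append to chain.
Insert 955: h=2, bucket 2 empty → new chain.
Insert 537: h=0, bucket 0 nonempty → append to chain.
Insert 687: h=0, bucket 0 nonempty → append to chain.
Insert 553: h=2, bucket 2 nonempty → append to chain.
Final buckets:
0: 15 -> 99 -> 561 -> 189 -> 537 -> 687
1: .
2: 955 -> 553
3: 390
4: 83 -> 935
5: .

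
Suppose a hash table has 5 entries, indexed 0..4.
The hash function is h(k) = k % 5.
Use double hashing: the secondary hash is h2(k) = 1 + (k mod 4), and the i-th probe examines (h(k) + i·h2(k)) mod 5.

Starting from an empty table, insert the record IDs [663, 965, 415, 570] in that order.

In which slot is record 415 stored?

4

663: h=3 → slot 3
965: h=0 → slot 0
415: h=0, h2=4, probe 0,4 → slot 4
570: h=0, h2=3, probe 0,3,1 → slot 1
Table: [965, 570, ., 663, 415]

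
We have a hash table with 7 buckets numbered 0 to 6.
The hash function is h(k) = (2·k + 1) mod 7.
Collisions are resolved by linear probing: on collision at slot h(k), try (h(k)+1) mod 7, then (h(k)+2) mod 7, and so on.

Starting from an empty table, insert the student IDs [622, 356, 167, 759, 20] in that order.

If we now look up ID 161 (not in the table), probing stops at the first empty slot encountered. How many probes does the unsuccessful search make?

4

622: h=6 → slot 6
356: h=6, probe 6,0 → slot 0
167: h=6, probe 6,0,1 → slot 1
759: h=0, probe 0,1,2 → slot 2
20: h=6, probe 6,0,1,2,3 → slot 3
Table: [356, 167, 759, 20, —, —, 622]
Lookup 161: h=1, probe 1,2,3,4 → slot 4 empty, not found.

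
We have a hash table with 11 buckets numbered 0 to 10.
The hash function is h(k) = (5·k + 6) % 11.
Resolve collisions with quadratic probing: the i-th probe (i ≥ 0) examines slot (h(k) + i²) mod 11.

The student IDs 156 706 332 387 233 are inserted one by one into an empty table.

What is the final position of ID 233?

10

156: h=5 => slot 5
706: h=5, probe 5,6 => slot 6
332: h=5, probe 5,6,9 => slot 9
387: h=5, probe 5,6,9,3 => slot 3
233: h=5, probe 5,6,9,3,10 => slot 10
Table: [—, —, —, 387, —, 156, 706, —, —, 332, 233]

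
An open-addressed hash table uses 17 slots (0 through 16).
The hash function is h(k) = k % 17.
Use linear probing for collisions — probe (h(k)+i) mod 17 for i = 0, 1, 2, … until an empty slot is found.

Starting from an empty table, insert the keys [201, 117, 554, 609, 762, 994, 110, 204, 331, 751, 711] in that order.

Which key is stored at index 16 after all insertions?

201: h=14 → slot 14
117: h=15 → slot 15
554: h=10 → slot 10
609: h=14, probe 14,15,16 → slot 16
762: h=14, probe 14,15,16,0 → slot 0
994: h=8 → slot 8
110: h=8, probe 8,9 → slot 9
204: h=0, probe 0,1 → slot 1
331: h=8, probe 8,9,10,11 → slot 11
751: h=3 → slot 3
711: h=14, probe 14,15,16,0,1,2 → slot 2
Table: [762, 204, 711, 751, —, —, —, —, 994, 110, 554, 331, —, —, 201, 117, 609]

609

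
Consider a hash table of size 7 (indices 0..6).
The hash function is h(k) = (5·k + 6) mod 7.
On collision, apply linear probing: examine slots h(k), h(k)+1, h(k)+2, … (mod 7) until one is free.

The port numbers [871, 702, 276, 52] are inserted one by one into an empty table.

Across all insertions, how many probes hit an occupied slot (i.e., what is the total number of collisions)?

871: h=0 → slot 0
702: h=2 → slot 2
276: h=0, probe 0,1 → slot 1
52: h=0, probe 0,1,2,3 → slot 3
Table: [871, 276, 702, 52, —, —, —]

4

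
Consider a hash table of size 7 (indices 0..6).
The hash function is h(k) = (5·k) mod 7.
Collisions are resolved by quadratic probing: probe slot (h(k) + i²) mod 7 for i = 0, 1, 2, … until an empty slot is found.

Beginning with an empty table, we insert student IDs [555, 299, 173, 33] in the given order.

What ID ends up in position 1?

Insert 555: h=3, slot 3 empty => index 3.
Insert 299: h=4, slot 4 empty => index 4.
Insert 173: h=4, slot 4 occupied => index 5.
Insert 33: h=4, slots 4,5 occupied => index 1.
Table: [., 33, ., 555, 299, 173, .]

33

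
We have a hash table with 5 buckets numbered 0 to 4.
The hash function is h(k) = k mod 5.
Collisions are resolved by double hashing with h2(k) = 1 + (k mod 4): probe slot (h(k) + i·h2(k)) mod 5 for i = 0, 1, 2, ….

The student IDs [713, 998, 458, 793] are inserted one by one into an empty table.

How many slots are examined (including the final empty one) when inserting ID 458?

Insert 713: h=3, slot 3 empty → index 3.
Insert 998: h=3, h2=3, slot 3 occupied → index 1.
Insert 458: h=3, h2=3, slots 3,1 occupied → index 4.
Insert 793: h=3, h2=2, slot 3 occupied → index 0.
Table: [793, 998, ∅, 713, 458]

3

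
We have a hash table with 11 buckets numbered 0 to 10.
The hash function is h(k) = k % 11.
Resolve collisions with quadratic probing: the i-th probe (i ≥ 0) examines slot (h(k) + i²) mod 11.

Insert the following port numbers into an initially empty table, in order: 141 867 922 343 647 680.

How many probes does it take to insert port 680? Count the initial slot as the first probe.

6

Insert 141: h=9, slot 9 empty -> index 9.
Insert 867: h=9, slot 9 occupied -> index 10.
Insert 922: h=9, slots 9,10 occupied -> index 2.
Insert 343: h=2, slot 2 occupied -> index 3.
Insert 647: h=9, slots 9,10,2 occupied -> index 7.
Insert 680: h=9, slots 9,10,2,7,3 occupied -> index 1.
Table: [—, 680, 922, 343, —, —, —, 647, —, 141, 867]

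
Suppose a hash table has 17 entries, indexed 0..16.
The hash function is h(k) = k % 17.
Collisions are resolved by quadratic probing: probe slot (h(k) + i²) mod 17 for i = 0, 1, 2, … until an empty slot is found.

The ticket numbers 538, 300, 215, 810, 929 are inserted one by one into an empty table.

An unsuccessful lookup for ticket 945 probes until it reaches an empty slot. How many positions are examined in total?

538 hashes to 11; slot 11 is free → place at 11.
300 hashes to 11; 11 taken → place at 12.
215 hashes to 11; 11,12 taken → place at 15.
810 hashes to 11; 11,12,15 taken → place at 3.
929 hashes to 11; 11,12,15,3 taken → place at 10.
Table: [∅, ∅, ∅, 810, ∅, ∅, ∅, ∅, ∅, ∅, 929, 538, 300, ∅, ∅, 215, ∅]
Lookup 945: h=10, probe 10,11,14 → slot 14 empty, not found.

3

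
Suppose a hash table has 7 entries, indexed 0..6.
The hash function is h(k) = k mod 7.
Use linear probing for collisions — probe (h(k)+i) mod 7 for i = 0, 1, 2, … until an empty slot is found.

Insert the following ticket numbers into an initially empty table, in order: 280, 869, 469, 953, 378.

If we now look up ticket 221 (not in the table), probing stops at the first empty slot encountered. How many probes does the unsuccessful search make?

280 hashes to 0; slot 0 is free -> place at 0.
869 hashes to 1; slot 1 is free -> place at 1.
469 hashes to 0; 0,1 taken -> place at 2.
953 hashes to 1; 1,2 taken -> place at 3.
378 hashes to 0; 0,1,2,3 taken -> place at 4.
Table: [280, 869, 469, 953, 378, —, —]
Lookup 221: h=4, probe 4,5 → slot 5 empty, not found.

2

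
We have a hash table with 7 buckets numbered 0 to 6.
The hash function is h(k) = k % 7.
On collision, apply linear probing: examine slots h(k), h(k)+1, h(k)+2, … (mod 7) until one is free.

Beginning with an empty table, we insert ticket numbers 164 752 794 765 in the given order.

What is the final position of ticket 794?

5

164 hashes to 3; slot 3 is free → place at 3.
752 hashes to 3; 3 taken → place at 4.
794 hashes to 3; 3,4 taken → place at 5.
765 hashes to 2; slot 2 is free → place at 2.
Table: [_, _, 765, 164, 752, 794, _]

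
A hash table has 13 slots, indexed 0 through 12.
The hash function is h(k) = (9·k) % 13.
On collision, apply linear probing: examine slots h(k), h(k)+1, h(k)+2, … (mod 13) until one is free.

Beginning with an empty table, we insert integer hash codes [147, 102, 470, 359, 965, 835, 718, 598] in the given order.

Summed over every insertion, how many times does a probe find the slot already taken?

147 hashes to 10; slot 10 is free => place at 10.
102 hashes to 8; slot 8 is free => place at 8.
470 hashes to 5; slot 5 is free => place at 5.
359 hashes to 7; slot 7 is free => place at 7.
965 hashes to 1; slot 1 is free => place at 1.
835 hashes to 1; 1 taken => place at 2.
718 hashes to 1; 1,2 taken => place at 3.
598 hashes to 0; slot 0 is free => place at 0.
Table: [598, 965, 835, 718, ., 470, ., 359, 102, ., 147, ., .]

3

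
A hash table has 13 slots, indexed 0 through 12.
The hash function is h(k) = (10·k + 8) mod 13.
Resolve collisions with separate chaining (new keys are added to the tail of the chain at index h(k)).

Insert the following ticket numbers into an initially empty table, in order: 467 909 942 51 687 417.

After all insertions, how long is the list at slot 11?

Insert 467: h=11, bucket 11 empty -> new chain.
Insert 909: h=11, bucket 11 nonempty -> append to chain.
Insert 942: h=3, bucket 3 empty -> new chain.
Insert 51: h=11, bucket 11 nonempty -> append to chain.
Insert 687: h=1, bucket 1 empty -> new chain.
Insert 417: h=5, bucket 5 empty -> new chain.
Final buckets:
0: .
1: 687
2: .
3: 942
4: .
5: 417
6: .
7: .
8: .
9: .
10: .
11: 467 -> 909 -> 51
12: .

3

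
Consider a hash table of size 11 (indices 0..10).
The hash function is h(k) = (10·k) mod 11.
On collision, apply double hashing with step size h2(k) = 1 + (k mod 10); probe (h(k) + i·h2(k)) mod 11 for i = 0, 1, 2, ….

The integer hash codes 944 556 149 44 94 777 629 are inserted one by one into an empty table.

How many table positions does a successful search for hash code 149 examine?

2

944 hashes to 2; slot 2 is free => place at 2.
556 hashes to 5; slot 5 is free => place at 5.
149 hashes to 5, h2=10; 5 taken => place at 4.
44 hashes to 0; slot 0 is free => place at 0.
94 hashes to 5, h2=5; 5 taken => place at 10.
777 hashes to 4, h2=8; 4 taken => place at 1.
629 hashes to 9; slot 9 is free => place at 9.
Table: [44, 777, 944, -, 149, 556, -, -, -, 629, 94]
Lookup 149: h=5, h2=10, probe 5,4 → found at 4.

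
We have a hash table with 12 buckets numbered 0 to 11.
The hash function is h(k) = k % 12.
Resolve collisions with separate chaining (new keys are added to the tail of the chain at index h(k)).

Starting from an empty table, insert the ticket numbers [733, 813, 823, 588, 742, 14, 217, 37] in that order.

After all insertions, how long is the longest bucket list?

733 -> bucket 1
813 -> bucket 9
823 -> bucket 7
588 -> bucket 0
742 -> bucket 10
14 -> bucket 2
217 -> bucket 1 (collision)
37 -> bucket 1 (collision)
Final buckets:
0: 588
1: 733 -> 217 -> 37
2: 14
3: ∅
4: ∅
5: ∅
6: ∅
7: 823
8: ∅
9: 813
10: 742
11: ∅

3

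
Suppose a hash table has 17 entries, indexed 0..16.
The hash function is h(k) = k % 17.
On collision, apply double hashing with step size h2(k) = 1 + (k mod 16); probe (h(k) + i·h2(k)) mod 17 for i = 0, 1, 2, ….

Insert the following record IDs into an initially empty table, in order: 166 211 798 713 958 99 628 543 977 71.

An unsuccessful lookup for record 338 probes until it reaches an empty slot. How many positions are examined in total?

Insert 166: h=13, slot 13 empty => index 13.
Insert 211: h=7, slot 7 empty => index 7.
Insert 798: h=16, slot 16 empty => index 16.
Insert 713: h=16, h2=10, slot 16 occupied => index 9.
Insert 958: h=6, slot 6 empty => index 6.
Insert 99: h=14, slot 14 empty => index 14.
Insert 628: h=16, h2=5, slot 16 occupied => index 4.
Insert 543: h=16, h2=16, slot 16 occupied => index 15.
Insert 977: h=8, slot 8 empty => index 8.
Insert 71: h=3, slot 3 empty => index 3.
Table: [-, -, -, 71, 628, -, 958, 211, 977, 713, -, -, -, 166, 99, 543, 798]
Lookup 338: h=15, h2=3, probe 15,1 → slot 1 empty, not found.

2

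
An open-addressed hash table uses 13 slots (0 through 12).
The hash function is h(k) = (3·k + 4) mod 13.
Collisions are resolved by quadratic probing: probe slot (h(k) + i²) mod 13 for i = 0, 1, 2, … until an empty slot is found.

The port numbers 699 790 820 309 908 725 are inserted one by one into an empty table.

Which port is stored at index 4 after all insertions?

725

699 hashes to 8; slot 8 is free -> place at 8.
790 hashes to 8; 8 taken -> place at 9.
820 hashes to 7; slot 7 is free -> place at 7.
309 hashes to 8; 8,9 taken -> place at 12.
908 hashes to 11; slot 11 is free -> place at 11.
725 hashes to 8; 8,9,12 taken -> place at 4.
Table: [∅, ∅, ∅, ∅, 725, ∅, ∅, 820, 699, 790, ∅, 908, 309]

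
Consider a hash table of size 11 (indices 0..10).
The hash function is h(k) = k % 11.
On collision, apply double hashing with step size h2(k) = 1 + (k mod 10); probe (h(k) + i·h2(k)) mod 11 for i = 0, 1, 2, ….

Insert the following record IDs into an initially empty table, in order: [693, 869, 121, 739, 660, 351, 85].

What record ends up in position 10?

Insert 693: h=0, slot 0 empty → index 0.
Insert 869: h=0, h2=10, slot 0 occupied → index 10.
Insert 121: h=0, h2=2, slot 0 occupied → index 2.
Insert 739: h=2, h2=10, slot 2 occupied → index 1.
Insert 660: h=0, h2=1, slots 0,1,2 occupied → index 3.
Insert 351: h=10, h2=2, slots 10,1,3 occupied → index 5.
Insert 85: h=8, slot 8 empty → index 8.
Table: [693, 739, 121, 660, ., 351, ., ., 85, ., 869]

869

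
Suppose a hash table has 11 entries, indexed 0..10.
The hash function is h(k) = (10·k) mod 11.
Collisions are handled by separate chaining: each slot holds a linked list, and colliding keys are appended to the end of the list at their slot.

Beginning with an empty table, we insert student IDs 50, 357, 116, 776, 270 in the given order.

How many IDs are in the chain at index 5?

Insert 50: h=5, bucket 5 empty -> new chain.
Insert 357: h=6, bucket 6 empty -> new chain.
Insert 116: h=5, bucket 5 nonempty -> append to chain.
Insert 776: h=5, bucket 5 nonempty -> append to chain.
Insert 270: h=5, bucket 5 nonempty -> append to chain.
Final buckets:
0: ∅
1: ∅
2: ∅
3: ∅
4: ∅
5: 50 -> 116 -> 776 -> 270
6: 357
7: ∅
8: ∅
9: ∅
10: ∅

4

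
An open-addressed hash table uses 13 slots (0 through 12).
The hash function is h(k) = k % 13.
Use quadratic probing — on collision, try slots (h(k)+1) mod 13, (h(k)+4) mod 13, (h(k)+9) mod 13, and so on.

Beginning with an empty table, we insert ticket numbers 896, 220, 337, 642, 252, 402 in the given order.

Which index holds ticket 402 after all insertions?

8

Insert 896: h=12, slot 12 empty → index 12.
Insert 220: h=12, slot 12 occupied → index 0.
Insert 337: h=12, slots 12,0 occupied → index 3.
Insert 642: h=5, slot 5 empty → index 5.
Insert 252: h=5, slot 5 occupied → index 6.
Insert 402: h=12, slots 12,0,3 occupied → index 8.
Table: [220, —, —, 337, —, 642, 252, —, 402, —, —, —, 896]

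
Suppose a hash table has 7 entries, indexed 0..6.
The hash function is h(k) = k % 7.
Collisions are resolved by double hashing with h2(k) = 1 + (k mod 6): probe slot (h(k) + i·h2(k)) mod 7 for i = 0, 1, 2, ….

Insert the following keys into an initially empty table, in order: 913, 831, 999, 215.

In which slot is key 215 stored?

4

913 hashes to 3; slot 3 is free -> place at 3.
831 hashes to 5; slot 5 is free -> place at 5.
999 hashes to 5, h2=4; 5 taken -> place at 2.
215 hashes to 5, h2=6; 5 taken -> place at 4.
Table: [_, _, 999, 913, 215, 831, _]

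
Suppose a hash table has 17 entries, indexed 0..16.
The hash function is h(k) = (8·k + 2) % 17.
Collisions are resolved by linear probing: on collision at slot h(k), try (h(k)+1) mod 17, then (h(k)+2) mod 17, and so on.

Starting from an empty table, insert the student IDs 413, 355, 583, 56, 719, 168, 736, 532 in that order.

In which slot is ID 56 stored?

10

Insert 413: h=8, slot 8 empty → index 8.
Insert 355: h=3, slot 3 empty → index 3.
Insert 583: h=8, slot 8 occupied → index 9.
Insert 56: h=8, slots 8,9 occupied → index 10.
Insert 719: h=8, slots 8,9,10 occupied → index 11.
Insert 168: h=3, slot 3 occupied → index 4.
Insert 736: h=8, slots 8,9,10,11 occupied → index 12.
Insert 532: h=8, slots 8,9,10,11,12 occupied → index 13.
Table: [—, —, —, 355, 168, —, —, —, 413, 583, 56, 719, 736, 532, —, —, —]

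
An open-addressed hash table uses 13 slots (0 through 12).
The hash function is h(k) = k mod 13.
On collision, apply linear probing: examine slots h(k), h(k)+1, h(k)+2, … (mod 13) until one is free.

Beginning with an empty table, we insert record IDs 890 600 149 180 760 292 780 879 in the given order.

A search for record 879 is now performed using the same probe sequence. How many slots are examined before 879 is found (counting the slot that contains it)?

3

Insert 890: h=6, slot 6 empty -> index 6.
Insert 600: h=2, slot 2 empty -> index 2.
Insert 149: h=6, slot 6 occupied -> index 7.
Insert 180: h=11, slot 11 empty -> index 11.
Insert 760: h=6, slots 6,7 occupied -> index 8.
Insert 292: h=6, slots 6,7,8 occupied -> index 9.
Insert 780: h=0, slot 0 empty -> index 0.
Insert 879: h=8, slots 8,9 occupied -> index 10.
Table: [780, -, 600, -, -, -, 890, 149, 760, 292, 879, 180, -]
Lookup 879: h=8, probe 8,9,10 → found at 10.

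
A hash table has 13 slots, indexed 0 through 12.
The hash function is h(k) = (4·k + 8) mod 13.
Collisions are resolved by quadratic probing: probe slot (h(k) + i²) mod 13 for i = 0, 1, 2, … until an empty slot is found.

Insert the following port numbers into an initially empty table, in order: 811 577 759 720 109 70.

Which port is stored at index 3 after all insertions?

811: h=2 => slot 2
577: h=2, probe 2,3 => slot 3
759: h=2, probe 2,3,6 => slot 6
720: h=2, probe 2,3,6,11 => slot 11
109: h=2, probe 2,3,6,11,5 => slot 5
70: h=2, probe 2,3,6,11,5,1 => slot 1
Table: [∅, 70, 811, 577, ∅, 109, 759, ∅, ∅, ∅, ∅, 720, ∅]

577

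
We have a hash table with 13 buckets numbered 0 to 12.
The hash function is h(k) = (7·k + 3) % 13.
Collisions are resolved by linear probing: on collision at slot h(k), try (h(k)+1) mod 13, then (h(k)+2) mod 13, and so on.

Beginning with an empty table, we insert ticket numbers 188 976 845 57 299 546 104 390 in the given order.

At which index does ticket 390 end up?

8

Insert 188: h=6, slot 6 empty => index 6.
Insert 976: h=10, slot 10 empty => index 10.
Insert 845: h=3, slot 3 empty => index 3.
Insert 57: h=12, slot 12 empty => index 12.
Insert 299: h=3, slot 3 occupied => index 4.
Insert 546: h=3, slots 3,4 occupied => index 5.
Insert 104: h=3, slots 3,4,5,6 occupied => index 7.
Insert 390: h=3, slots 3,4,5,6,7 occupied => index 8.
Table: [., ., ., 845, 299, 546, 188, 104, 390, ., 976, ., 57]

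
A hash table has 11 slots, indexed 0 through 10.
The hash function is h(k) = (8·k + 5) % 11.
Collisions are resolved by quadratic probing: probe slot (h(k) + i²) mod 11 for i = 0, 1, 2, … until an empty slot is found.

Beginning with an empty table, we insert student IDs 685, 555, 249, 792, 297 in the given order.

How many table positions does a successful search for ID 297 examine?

Insert 685: h=7, slot 7 empty -> index 7.
Insert 555: h=1, slot 1 empty -> index 1.
Insert 249: h=6, slot 6 empty -> index 6.
Insert 792: h=5, slot 5 empty -> index 5.
Insert 297: h=5, slots 5,6 occupied -> index 9.
Table: [∅, 555, ∅, ∅, ∅, 792, 249, 685, ∅, 297, ∅]
Lookup 297: h=5, probe 5,6,9 → found at 9.

3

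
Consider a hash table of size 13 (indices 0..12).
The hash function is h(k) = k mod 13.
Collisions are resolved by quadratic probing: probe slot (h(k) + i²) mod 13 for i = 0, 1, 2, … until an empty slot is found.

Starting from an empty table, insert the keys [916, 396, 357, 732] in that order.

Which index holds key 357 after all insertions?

916 hashes to 6; slot 6 is free -> place at 6.
396 hashes to 6; 6 taken -> place at 7.
357 hashes to 6; 6,7 taken -> place at 10.
732 hashes to 4; slot 4 is free -> place at 4.
Table: [-, -, -, -, 732, -, 916, 396, -, -, 357, -, -]

10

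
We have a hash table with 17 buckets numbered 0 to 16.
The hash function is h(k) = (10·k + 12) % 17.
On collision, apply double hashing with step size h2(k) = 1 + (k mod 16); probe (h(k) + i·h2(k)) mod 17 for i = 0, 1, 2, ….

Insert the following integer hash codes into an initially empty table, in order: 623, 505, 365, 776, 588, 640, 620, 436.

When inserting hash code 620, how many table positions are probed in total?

3

Insert 623: h=3, slot 3 empty → index 3.
Insert 505: h=13, slot 13 empty → index 13.
Insert 365: h=7, slot 7 empty → index 7.
Insert 776: h=3, h2=9, slot 3 occupied → index 12.
Insert 588: h=10, slot 10 empty → index 10.
Insert 640: h=3, h2=1, slot 3 occupied → index 4.
Insert 620: h=7, h2=13, slots 7,3 occupied → index 16.
Insert 436: h=3, h2=5, slot 3 occupied → index 8.
Table: [—, —, —, 623, 640, —, —, 365, 436, —, 588, —, 776, 505, —, —, 620]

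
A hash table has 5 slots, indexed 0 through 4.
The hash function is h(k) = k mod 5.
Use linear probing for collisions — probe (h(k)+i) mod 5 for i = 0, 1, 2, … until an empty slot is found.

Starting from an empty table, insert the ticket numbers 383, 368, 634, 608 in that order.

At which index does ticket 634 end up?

0

Insert 383: h=3, slot 3 empty → index 3.
Insert 368: h=3, slot 3 occupied → index 4.
Insert 634: h=4, slot 4 occupied → index 0.
Insert 608: h=3, slots 3,4,0 occupied → index 1.
Table: [634, 608, -, 383, 368]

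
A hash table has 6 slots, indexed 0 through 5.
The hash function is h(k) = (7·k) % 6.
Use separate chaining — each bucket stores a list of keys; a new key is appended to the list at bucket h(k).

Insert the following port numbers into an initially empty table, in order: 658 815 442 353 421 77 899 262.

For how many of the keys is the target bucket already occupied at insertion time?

Insert 658: h=4, bucket 4 empty -> new chain.
Insert 815: h=5, bucket 5 empty -> new chain.
Insert 442: h=4, bucket 4 nonempty -> append to chain.
Insert 353: h=5, bucket 5 nonempty -> append to chain.
Insert 421: h=1, bucket 1 empty -> new chain.
Insert 77: h=5, bucket 5 nonempty -> append to chain.
Insert 899: h=5, bucket 5 nonempty -> append to chain.
Insert 262: h=4, bucket 4 nonempty -> append to chain.
Final buckets:
0: ∅
1: 421
2: ∅
3: ∅
4: 658 -> 442 -> 262
5: 815 -> 353 -> 77 -> 899

5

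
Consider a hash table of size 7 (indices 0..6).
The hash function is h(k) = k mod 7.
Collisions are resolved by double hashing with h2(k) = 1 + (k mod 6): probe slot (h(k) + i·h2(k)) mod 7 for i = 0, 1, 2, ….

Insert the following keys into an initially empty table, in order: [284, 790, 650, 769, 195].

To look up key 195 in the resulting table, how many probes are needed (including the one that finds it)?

Insert 284: h=4, slot 4 empty => index 4.
Insert 790: h=6, slot 6 empty => index 6.
Insert 650: h=6, h2=3, slot 6 occupied => index 2.
Insert 769: h=6, h2=2, slot 6 occupied => index 1.
Insert 195: h=6, h2=4, slot 6 occupied => index 3.
Table: [., 769, 650, 195, 284, ., 790]
Lookup 195: h=6, h2=4, probe 6,3 → found at 3.

2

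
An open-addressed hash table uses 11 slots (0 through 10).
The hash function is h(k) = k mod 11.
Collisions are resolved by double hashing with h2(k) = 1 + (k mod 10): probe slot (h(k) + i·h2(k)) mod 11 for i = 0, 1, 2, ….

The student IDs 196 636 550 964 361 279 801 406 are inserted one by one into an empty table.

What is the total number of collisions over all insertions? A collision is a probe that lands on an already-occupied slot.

196: h=9 => slot 9
636: h=9, h2=7, probe 9,5 => slot 5
550: h=0 => slot 0
964: h=7 => slot 7
361: h=9, h2=2, probe 9,0,2 => slot 2
279: h=4 => slot 4
801: h=9, h2=2, probe 9,0,2,4,6 => slot 6
406: h=10 => slot 10
Table: [550, ∅, 361, ∅, 279, 636, 801, 964, ∅, 196, 406]

7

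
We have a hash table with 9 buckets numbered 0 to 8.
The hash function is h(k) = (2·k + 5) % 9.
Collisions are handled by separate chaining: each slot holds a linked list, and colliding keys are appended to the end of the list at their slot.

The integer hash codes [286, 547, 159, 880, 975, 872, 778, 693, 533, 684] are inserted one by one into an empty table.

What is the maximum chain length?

286 → bucket 1
547 → bucket 1 (collision)
159 → bucket 8
880 → bucket 1 (collision)
975 → bucket 2
872 → bucket 3
778 → bucket 4
693 → bucket 5
533 → bucket 0
684 → bucket 5 (collision)
Final buckets:
0: 533
1: 286 -> 547 -> 880
2: 975
3: 872
4: 778
5: 693 -> 684
6: -
7: -
8: 159

3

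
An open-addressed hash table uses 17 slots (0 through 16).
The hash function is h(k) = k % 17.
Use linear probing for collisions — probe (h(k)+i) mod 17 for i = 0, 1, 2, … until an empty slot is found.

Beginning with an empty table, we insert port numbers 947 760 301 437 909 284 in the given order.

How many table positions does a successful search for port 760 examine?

947: h=12 -> slot 12
760: h=12, probe 12,13 -> slot 13
301: h=12, probe 12,13,14 -> slot 14
437: h=12, probe 12,13,14,15 -> slot 15
909: h=8 -> slot 8
284: h=12, probe 12,13,14,15,16 -> slot 16
Table: [_, _, _, _, _, _, _, _, 909, _, _, _, 947, 760, 301, 437, 284]
Lookup 760: h=12, probe 12,13 → found at 13.

2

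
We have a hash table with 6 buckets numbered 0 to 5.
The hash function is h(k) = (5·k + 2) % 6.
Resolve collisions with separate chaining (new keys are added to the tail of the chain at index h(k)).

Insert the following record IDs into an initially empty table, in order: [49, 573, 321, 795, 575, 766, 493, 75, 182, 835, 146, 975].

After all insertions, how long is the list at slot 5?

Insert 49: h=1, bucket 1 empty → new chain.
Insert 573: h=5, bucket 5 empty → new chain.
Insert 321: h=5, bucket 5 nonempty → append to chain.
Insert 795: h=5, bucket 5 nonempty → append to chain.
Insert 575: h=3, bucket 3 empty → new chain.
Insert 766: h=4, bucket 4 empty → new chain.
Insert 493: h=1, bucket 1 nonempty → append to chain.
Insert 75: h=5, bucket 5 nonempty → append to chain.
Insert 182: h=0, bucket 0 empty → new chain.
Insert 835: h=1, bucket 1 nonempty → append to chain.
Insert 146: h=0, bucket 0 nonempty → append to chain.
Insert 975: h=5, bucket 5 nonempty → append to chain.
Final buckets:
0: 182 -> 146
1: 49 -> 493 -> 835
2: _
3: 575
4: 766
5: 573 -> 321 -> 795 -> 75 -> 975

5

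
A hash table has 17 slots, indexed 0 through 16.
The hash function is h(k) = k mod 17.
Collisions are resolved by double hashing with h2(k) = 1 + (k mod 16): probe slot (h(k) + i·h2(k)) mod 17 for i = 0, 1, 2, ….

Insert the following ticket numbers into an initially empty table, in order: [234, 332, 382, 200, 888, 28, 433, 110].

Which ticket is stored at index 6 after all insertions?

110

234: h=13 => slot 13
332: h=9 => slot 9
382: h=8 => slot 8
200: h=13, h2=9, probe 13,5 => slot 5
888: h=4 => slot 4
28: h=11 => slot 11
433: h=8, h2=2, probe 8,10 => slot 10
110: h=8, h2=15, probe 8,6 => slot 6
Table: [-, -, -, -, 888, 200, 110, -, 382, 332, 433, 28, -, 234, -, -, -]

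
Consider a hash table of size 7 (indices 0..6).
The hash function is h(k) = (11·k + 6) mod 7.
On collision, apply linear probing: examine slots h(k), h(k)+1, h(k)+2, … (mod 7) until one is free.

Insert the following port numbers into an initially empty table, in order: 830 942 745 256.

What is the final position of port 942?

830: h=1 => slot 1
942: h=1, probe 1,2 => slot 2
745: h=4 => slot 4
256: h=1, probe 1,2,3 => slot 3
Table: [., 830, 942, 256, 745, ., .]

2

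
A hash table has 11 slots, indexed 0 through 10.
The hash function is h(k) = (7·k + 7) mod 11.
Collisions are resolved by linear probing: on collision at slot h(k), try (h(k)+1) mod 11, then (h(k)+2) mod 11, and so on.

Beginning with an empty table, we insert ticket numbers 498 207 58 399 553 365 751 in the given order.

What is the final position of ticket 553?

Insert 498: h=6, slot 6 empty → index 6.
Insert 207: h=4, slot 4 empty → index 4.
Insert 58: h=6, slot 6 occupied → index 7.
Insert 399: h=6, slots 6,7 occupied → index 8.
Insert 553: h=6, slots 6,7,8 occupied → index 9.
Insert 365: h=10, slot 10 empty → index 10.
Insert 751: h=6, slots 6,7,8,9,10 occupied → index 0.
Table: [751, ∅, ∅, ∅, 207, ∅, 498, 58, 399, 553, 365]

9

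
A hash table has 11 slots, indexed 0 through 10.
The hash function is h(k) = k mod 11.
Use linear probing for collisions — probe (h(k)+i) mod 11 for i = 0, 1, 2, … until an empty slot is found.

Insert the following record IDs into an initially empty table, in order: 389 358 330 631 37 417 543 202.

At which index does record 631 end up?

389: h=4 → slot 4
358: h=6 → slot 6
330: h=0 → slot 0
631: h=4, probe 4,5 → slot 5
37: h=4, probe 4,5,6,7 → slot 7
417: h=10 → slot 10
543: h=4, probe 4,5,6,7,8 → slot 8
202: h=4, probe 4,5,6,7,8,9 → slot 9
Table: [330, ., ., ., 389, 631, 358, 37, 543, 202, 417]

5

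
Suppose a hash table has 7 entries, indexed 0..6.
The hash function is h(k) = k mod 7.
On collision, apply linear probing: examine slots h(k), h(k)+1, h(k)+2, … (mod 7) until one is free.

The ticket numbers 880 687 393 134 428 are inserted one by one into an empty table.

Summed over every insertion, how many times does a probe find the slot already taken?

Insert 880: h=5, slot 5 empty → index 5.
Insert 687: h=1, slot 1 empty → index 1.
Insert 393: h=1, slot 1 occupied → index 2.
Insert 134: h=1, slots 1,2 occupied → index 3.
Insert 428: h=1, slots 1,2,3 occupied → index 4.
Table: [_, 687, 393, 134, 428, 880, _]

6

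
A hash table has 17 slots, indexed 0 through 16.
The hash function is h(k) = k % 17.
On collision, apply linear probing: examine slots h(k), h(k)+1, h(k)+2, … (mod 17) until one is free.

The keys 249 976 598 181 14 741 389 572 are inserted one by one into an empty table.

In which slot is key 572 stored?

Insert 249: h=11, slot 11 empty → index 11.
Insert 976: h=7, slot 7 empty → index 7.
Insert 598: h=3, slot 3 empty → index 3.
Insert 181: h=11, slot 11 occupied → index 12.
Insert 14: h=14, slot 14 empty → index 14.
Insert 741: h=10, slot 10 empty → index 10.
Insert 389: h=15, slot 15 empty → index 15.
Insert 572: h=11, slots 11,12 occupied → index 13.
Table: [∅, ∅, ∅, 598, ∅, ∅, ∅, 976, ∅, ∅, 741, 249, 181, 572, 14, 389, ∅]

13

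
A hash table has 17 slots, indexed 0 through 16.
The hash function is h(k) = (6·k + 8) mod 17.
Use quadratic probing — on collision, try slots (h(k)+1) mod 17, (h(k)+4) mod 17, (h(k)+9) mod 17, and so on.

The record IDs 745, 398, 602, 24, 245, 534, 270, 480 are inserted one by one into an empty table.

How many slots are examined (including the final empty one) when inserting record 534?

5

745: h=7 -> slot 7
398: h=16 -> slot 16
602: h=16, probe 16,0 -> slot 0
24: h=16, probe 16,0,3 -> slot 3
245: h=16, probe 16,0,3,8 -> slot 8
534: h=16, probe 16,0,3,8,15 -> slot 15
270: h=13 -> slot 13
480: h=15, probe 15,16,2 -> slot 2
Table: [602, -, 480, 24, -, -, -, 745, 245, -, -, -, -, 270, -, 534, 398]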